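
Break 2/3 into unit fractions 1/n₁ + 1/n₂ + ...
1/2 + 1/6

Greedy algorithm:
2/3: ceiling(3/2) = 2, use 1/2
1/6: ceiling(6/1) = 6, use 1/6
Result: 2/3 = 1/2 + 1/6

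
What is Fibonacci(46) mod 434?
181

Matrix identity: Q^n = [[F_(n+1), F_n], [F_n, F_(n-1)]] with Q = [[1,1],[1,0]].
n = 46 = 101110₂. Square-and-multiply, entries mod 434:
Q^1 = [[1,1],[1,0]]
Q^2 = (Q^1)² = [[2,1],[1,1]]
Q^5 = (Q^2)²·Q = [[8,5],[5,3]]
Q^11 = (Q^5)²·Q = [[144,89],[89,55]]
Q^23 = (Q^11)²·Q = [[364,13],[13,351]]
Q^46 = (Q^23)² = [[295,181],[181,114]]
F_46 mod 434 = Q^46[0][1] = 181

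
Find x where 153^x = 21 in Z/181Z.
73

Baby-step giant-step with step n = ⌈√181⌉ = 14.
Baby steps 153^j mod 181 (j:value) for j=0..13: 0:1, 1:153, 2:60, 3:130, 4:161, 5:17, 6:67, 7:115, 8:38, 9:22, 10:108, 11:53, 12:145, 13:103.
Giant-step multiplier: 153^(-14) ≡ 153^(180-14) = 153^166 ≡ 166 (mod 181).
Giant steps γ_i = 21·166^i mod 181: γ_0=21, γ_1=47, γ_2=19, γ_3=77, γ_4=112, γ_5=130 (in table at j=3).
x = i·n + j = 5·14 + 3 = 73.
Check: 153^73 ≡ 21 (mod 181).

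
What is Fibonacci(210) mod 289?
94

Matrix identity: Q^n = [[F_(n+1), F_n], [F_n, F_(n-1)]] with Q = [[1,1],[1,0]].
n = 210 = 11010010₂. Square-and-multiply, entries mod 289:
Q^1 = [[1,1],[1,0]]
Q^3 = (Q^1)²·Q = [[3,2],[2,1]]
Q^6 = (Q^3)² = [[13,8],[8,5]]
Q^13 = (Q^6)²·Q = [[88,233],[233,144]]
Q^26 = (Q^13)² = [[187,13],[13,174]]
Q^52 = (Q^26)² = [[169,69],[69,100]]
Q^105 = (Q^52)²·Q = [[152,87],[87,65]]
Q^210 = (Q^105)² = [[39,94],[94,234]]
F_210 mod 289 = Q^210[0][1] = 94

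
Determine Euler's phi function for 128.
64

128 = 2^7
φ(n) = n × ∏(1 - 1/p) for each prime p dividing n
φ(128) = 128 × (1 - 1/2) = 64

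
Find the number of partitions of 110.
607163746

p(n) counts ways to write n as a sum of positive integers (order ignored).
Euler's pentagonal recurrence: p(k) = p(k-1) + p(k-2) - p(k-5) - p(k-7) + p(k-12) + p(k-15) - ... (offsets j(3j∓1)/2, signs ++--, p(0)=1, p(<0)=0).
DP table for k = 0..109: p(0)=1, p(1)=1, p(2)=2, p(3)=3, p(4)=5, p(5)=7, p(6)=11, p(7)=15, p(8)=22, p(9)=30, p(10)=42, p(11)=56, p(12)=77, p(13)=101, p(14)=135, p(15)=176, p(16)=231, p(17)=297, p(18)=385, p(19)=490, p(20)=627, p(21)=792, p(22)=1002, p(23)=1255, p(24)=1575, p(25)=1958, p(26)=2436, p(27)=3010, p(28)=3718, p(29)=4565, p(30)=5604, p(31)=6842, p(32)=8349, p(33)=10143, p(34)=12310, p(35)=14883, p(36)=17977, p(37)=21637, p(38)=26015, p(39)=31185, p(40)=37338, p(41)=44583, p(42)=53174, p(43)=63261, p(44)=75175, p(45)=89134, p(46)=105558, p(47)=124754, p(48)=147273, p(49)=173525, p(50)=204226, p(51)=239943, p(52)=281589, p(53)=329931, p(54)=386155, p(55)=451276, p(56)=526823, p(57)=614154, p(58)=715220, p(59)=831820, p(60)=966467, p(61)=1121505, p(62)=1300156, p(63)=1505499, p(64)=1741630, p(65)=2012558, p(66)=2323520, p(67)=2679689, p(68)=3087735, p(69)=3554345, p(70)=4087968, p(71)=4697205, p(72)=5392783, p(73)=6185689, p(74)=7089500, p(75)=8118264, p(76)=9289091, p(77)=10619863, p(78)=12132164, p(79)=13848650, p(80)=15796476, p(81)=18004327, p(82)=20506255, p(83)=23338469, p(84)=26543660, p(85)=30167357, p(86)=34262962, p(87)=38887673, p(88)=44108109, p(89)=49995925, p(90)=56634173, p(91)=64112359, p(92)=72533807, p(93)=82010177, p(94)=92669720, p(95)=104651419, p(96)=118114304, p(97)=133230930, p(98)=150198136, p(99)=169229875, p(100)=190569292, p(101)=214481126, p(102)=241265379, p(103)=271248950, p(104)=304801365, p(105)=342325709, p(106)=384276336, p(107)=431149389, p(108)=483502844, p(109)=541946240.
Final step: p(110) = p(109) + p(108) - p(105) - p(103) + p(98) + p(95) - p(88) - p(84) + p(75) + p(70) - p(59) - p(53) + p(40) + p(33) - p(18) - p(10)
= 541946240 + 483502844 - 342325709 - 271248950 + 150198136 + 104651419 - 44108109 - 26543660 + 8118264 + 4087968 - 831820 - 329931 + 37338 + 10143 - 385 - 42
= 607163746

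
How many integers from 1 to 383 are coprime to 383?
382

383 = 383
φ(n) = n × ∏(1 - 1/p) for each prime p dividing n
φ(383) = 383 × (1 - 1/383) = 382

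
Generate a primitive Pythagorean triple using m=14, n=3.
(187, 84, 205)

Euclid's formula: a = m² - n², b = 2mn, c = m² + n²
m = 14, n = 3
a = 14² - 3² = 196 - 9 = 187
b = 2 × 14 × 3 = 84
c = 14² + 3² = 196 + 9 = 205
Verification: 187² + 84² = 34969 + 7056 = 42025 = 205² ✓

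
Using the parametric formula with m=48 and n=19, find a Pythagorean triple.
(1943, 1824, 2665)

Euclid's formula: a = m² - n², b = 2mn, c = m² + n²
m = 48, n = 19
a = 48² - 19² = 2304 - 361 = 1943
b = 2 × 48 × 19 = 1824
c = 48² + 19² = 2304 + 361 = 2665
Verification: 1943² + 1824² = 3775249 + 3326976 = 7102225 = 2665² ✓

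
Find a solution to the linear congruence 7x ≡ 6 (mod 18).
x ≡ 6 (mod 18)

gcd(7, 18) = 1, which divides 6, so solutions exist.
Find 7^(-1) mod 18 by the extended Euclidean algorithm:
18 = 2 × 7 + 4  ⟹  4 = (1)·18 + (-2)·7
7 = 1 × 4 + 3  ⟹  3 = (-1)·18 + (3)·7
4 = 1 × 3 + 1  ⟹  1 = (2)·18 + (-5)·7
So (-5)·7 ≡ 1 (mod 18), i.e. 7^(-1) ≡ -5 ≡ 13 (mod 18).
x ≡ 13 × 6 = 78 ≡ 6 (mod 18).
Check: 7 × 6 = 42 ≡ 6 (mod 18).
Unique solution: x ≡ 6 (mod 18)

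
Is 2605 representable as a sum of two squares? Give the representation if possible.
2² + 51² (a=2, b=51)

Factorization: 2605 = 5 × 521
By Fermat: n is sum of two squares iff every prime p ≡ 3 (mod 4) appears to even power.
All primes ≡ 3 (mod 4) appear to even power.
Search a = 0, 1, 2, … for 2605 - a² a perfect square: first hit at a = 2: 2605 - 4 = 2601 = 51².
2605 = 2² + 51² = 4 + 2601 ✓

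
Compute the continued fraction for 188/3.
[62; 1, 2]

Euclidean algorithm steps:
188 = 62 × 3 + 2
3 = 1 × 2 + 1
2 = 2 × 1 + 0
Continued fraction: [62; 1, 2]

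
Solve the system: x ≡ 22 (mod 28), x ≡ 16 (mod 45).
106

Using Chinese Remainder Theorem:
M = 28 × 45 = 1260
M1 = 45, M2 = 28
y1 = 45^(-1) mod 28 = 5
y2 = 28^(-1) mod 45 = 37
x = (22×45×5 + 16×28×37) mod 1260 = 106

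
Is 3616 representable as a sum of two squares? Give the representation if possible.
4² + 60² (a=4, b=60)

Factorization: 3616 = 2^5 × 113
By Fermat: n is sum of two squares iff every prime p ≡ 3 (mod 4) appears to even power.
All primes ≡ 3 (mod 4) appear to even power.
Search a = 0, 1, 2, … for 3616 - a² a perfect square: first hit at a = 4: 3616 - 16 = 3600 = 60².
3616 = 4² + 60² = 16 + 3600 ✓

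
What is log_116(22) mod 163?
48

Baby-step giant-step with step n = ⌈√163⌉ = 13.
Baby steps 116^j mod 163 (j:value) for j=0..12: 0:1, 1:116, 2:90, 3:8, 4:113, 5:68, 6:64, 7:89, 8:55, 9:23, 10:60, 11:114, 12:21.
Giant-step multiplier: 116^(-13) ≡ 116^(162-13) = 116^149 ≡ 18 (mod 163).
Giant steps γ_i = 22·18^i mod 163: γ_0=22, γ_1=70, γ_2=119, γ_3=23 (in table at j=9).
x = i·n + j = 3·13 + 9 = 48.
Check: 116^48 ≡ 22 (mod 163).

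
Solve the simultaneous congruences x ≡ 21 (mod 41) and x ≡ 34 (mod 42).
1210

Using Chinese Remainder Theorem:
M = 41 × 42 = 1722
M1 = 42, M2 = 41
y1 = 42^(-1) mod 41 = 1
y2 = 41^(-1) mod 42 = 41
x = (21×42×1 + 34×41×41) mod 1722 = 1210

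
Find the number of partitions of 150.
40853235313

p(n) counts ways to write n as a sum of positive integers (order ignored).
Euler's pentagonal recurrence: p(k) = p(k-1) + p(k-2) - p(k-5) - p(k-7) + p(k-12) + p(k-15) - ... (offsets j(3j∓1)/2, signs ++--, p(0)=1, p(<0)=0).
DP table for k = 0..149: p(0)=1, p(1)=1, p(2)=2, p(3)=3, p(4)=5, p(5)=7, p(6)=11, p(7)=15, p(8)=22, p(9)=30, p(10)=42, p(11)=56, p(12)=77, p(13)=101, p(14)=135, p(15)=176, p(16)=231, p(17)=297, p(18)=385, p(19)=490, p(20)=627, p(21)=792, p(22)=1002, p(23)=1255, p(24)=1575, p(25)=1958, p(26)=2436, p(27)=3010, p(28)=3718, p(29)=4565, p(30)=5604, p(31)=6842, p(32)=8349, p(33)=10143, p(34)=12310, p(35)=14883, p(36)=17977, p(37)=21637, p(38)=26015, p(39)=31185, p(40)=37338, p(41)=44583, p(42)=53174, p(43)=63261, p(44)=75175, p(45)=89134, p(46)=105558, p(47)=124754, p(48)=147273, p(49)=173525, p(50)=204226, p(51)=239943, p(52)=281589, p(53)=329931, p(54)=386155, p(55)=451276, p(56)=526823, p(57)=614154, p(58)=715220, p(59)=831820, p(60)=966467, p(61)=1121505, p(62)=1300156, p(63)=1505499, p(64)=1741630, p(65)=2012558, p(66)=2323520, p(67)=2679689, p(68)=3087735, p(69)=3554345, p(70)=4087968, p(71)=4697205, p(72)=5392783, p(73)=6185689, p(74)=7089500, p(75)=8118264, p(76)=9289091, p(77)=10619863, p(78)=12132164, p(79)=13848650, p(80)=15796476, p(81)=18004327, p(82)=20506255, p(83)=23338469, p(84)=26543660, p(85)=30167357, p(86)=34262962, p(87)=38887673, p(88)=44108109, p(89)=49995925, p(90)=56634173, p(91)=64112359, p(92)=72533807, p(93)=82010177, p(94)=92669720, p(95)=104651419, p(96)=118114304, p(97)=133230930, p(98)=150198136, p(99)=169229875, p(100)=190569292, p(101)=214481126, p(102)=241265379, p(103)=271248950, p(104)=304801365, p(105)=342325709, p(106)=384276336, p(107)=431149389, p(108)=483502844, p(109)=541946240, p(110)=607163746, p(111)=679903203, p(112)=761002156, p(113)=851376628, p(114)=952050665, p(115)=1064144451, p(116)=1188908248, p(117)=1327710076, p(118)=1482074143, p(119)=1653668665, p(120)=1844349560, p(121)=2056148051, p(122)=2291320912, p(123)=2552338241, p(124)=2841940500, p(125)=3163127352, p(126)=3519222692, p(127)=3913864295, p(128)=4351078600, p(129)=4835271870, p(130)=5371315400, p(131)=5964539504, p(132)=6620830889, p(133)=7346629512, p(134)=8149040695, p(135)=9035836076, p(136)=10015581680, p(137)=11097645016, p(138)=12292341831, p(139)=13610949895, p(140)=15065878135, p(141)=16670689208, p(142)=18440293320, p(143)=20390982757, p(144)=22540654445, p(145)=24908858009, p(146)=27517052599, p(147)=30388671978, p(148)=33549419497, p(149)=37027355200.
Final step: p(150) = p(149) + p(148) - p(145) - p(143) + p(138) + p(135) - p(128) - p(124) + p(115) + p(110) - p(99) - p(93) + p(80) + p(73) - p(58) - p(50) + p(33) + p(24) - p(5)
= 37027355200 + 33549419497 - 24908858009 - 20390982757 + 12292341831 + 9035836076 - 4351078600 - 2841940500 + 1064144451 + 607163746 - 169229875 - 82010177 + 15796476 + 6185689 - 715220 - 204226 + 10143 + 1575 - 7
= 40853235313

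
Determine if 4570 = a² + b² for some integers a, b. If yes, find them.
9² + 67² (a=9, b=67)

Factorization: 4570 = 2 × 5 × 457
By Fermat: n is sum of two squares iff every prime p ≡ 3 (mod 4) appears to even power.
All primes ≡ 3 (mod 4) appear to even power.
Search a = 0, 1, 2, … for 4570 - a² a perfect square: first hit at a = 9: 4570 - 81 = 4489 = 67².
4570 = 9² + 67² = 81 + 4489 ✓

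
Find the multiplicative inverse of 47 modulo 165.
158

gcd(47, 165) = 1, so the inverse exists.
Extended Euclidean algorithm on (165, 47):
165 = 3 × 47 + 24  ⟹  24 = (1)·165 + (-3)·47
47 = 1 × 24 + 23  ⟹  23 = (-1)·165 + (4)·47
24 = 1 × 23 + 1  ⟹  1 = (2)·165 + (-7)·47
So (-7)·47 ≡ 1 (mod 165), i.e. 47^(-1) ≡ -7 ≡ 158 (mod 165).
Check: 47 × 158 = 7426 ≡ 1 (mod 165)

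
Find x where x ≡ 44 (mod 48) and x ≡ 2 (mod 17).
716

Using Chinese Remainder Theorem:
M = 48 × 17 = 816
M1 = 17, M2 = 48
y1 = 17^(-1) mod 48 = 17
y2 = 48^(-1) mod 17 = 11
x = (44×17×17 + 2×48×11) mod 816 = 716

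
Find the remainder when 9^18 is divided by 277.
164

Repeated squaring. Binary of 18 = 10010.
9^1 ≡ 9 (mod 277); 9^2 ≡ 81 (mod 277); 9^4 ≡ 190 (mod 277); 9^8 ≡ 90 (mod 277); 9^16 ≡ 67 (mod 277)
9^18 = 9^2 × 9^16 ≡ 164 (mod 277)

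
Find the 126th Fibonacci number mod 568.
120

Matrix identity: Q^n = [[F_(n+1), F_n], [F_n, F_(n-1)]] with Q = [[1,1],[1,0]].
n = 126 = 1111110₂. Square-and-multiply, entries mod 568:
Q^1 = [[1,1],[1,0]]
Q^3 = (Q^1)²·Q = [[3,2],[2,1]]
Q^7 = (Q^3)²·Q = [[21,13],[13,8]]
Q^15 = (Q^7)²·Q = [[419,42],[42,377]]
Q^31 = (Q^15)²·Q = [[29,109],[109,488]]
Q^63 = (Q^31)²·Q = [[347,226],[226,121]]
Q^126 = (Q^63)² = [[517,120],[120,397]]
F_126 mod 568 = Q^126[0][1] = 120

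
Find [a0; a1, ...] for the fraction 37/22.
[1; 1, 2, 7]

Euclidean algorithm steps:
37 = 1 × 22 + 15
22 = 1 × 15 + 7
15 = 2 × 7 + 1
7 = 7 × 1 + 0
Continued fraction: [1; 1, 2, 7]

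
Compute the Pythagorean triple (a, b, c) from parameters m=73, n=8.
(5265, 1168, 5393)

Euclid's formula: a = m² - n², b = 2mn, c = m² + n²
m = 73, n = 8
a = 73² - 8² = 5329 - 64 = 5265
b = 2 × 73 × 8 = 1168
c = 73² + 8² = 5329 + 64 = 5393
Verification: 5265² + 1168² = 27720225 + 1364224 = 29084449 = 5393² ✓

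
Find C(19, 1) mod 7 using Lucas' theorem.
5

Using Lucas' theorem:
Write n=19 and k=1 in base 7:
n in base 7: [2, 5]
k in base 7: [0, 1]
C(19,1) mod 7 = ∏ C(n_i, k_i) mod 7
Digit binomials (mod 7): C(2,0) = 1; C(5,1) = 5
Product: 1 × 5 = 5 ≡ 5 (mod 7)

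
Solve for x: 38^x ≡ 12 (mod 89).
11

Baby-step giant-step with step n = ⌈√89⌉ = 10.
Baby steps 38^j mod 89 (j:value) for j=0..9: 0:1, 1:38, 2:20, 3:48, 4:44, 5:70, 6:79, 7:65, 8:67, 9:54.
Giant-step multiplier: 38^(-10) ≡ 38^(88-10) = 38^78 ≡ 18 (mod 89).
Giant steps γ_i = 12·18^i mod 89: γ_0=12, γ_1=38 (in table at j=1).
x = i·n + j = 1·10 + 1 = 11.
Check: 38^11 ≡ 12 (mod 89).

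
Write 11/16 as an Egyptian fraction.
1/2 + 1/6 + 1/48

Greedy algorithm:
11/16: ceiling(16/11) = 2, use 1/2
3/16: ceiling(16/3) = 6, use 1/6
1/48: ceiling(48/1) = 48, use 1/48
Result: 11/16 = 1/2 + 1/6 + 1/48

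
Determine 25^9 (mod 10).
5

Repeated squaring. Binary of 9 = 1001.
25^1 ≡ 5 (mod 10); 25^2 ≡ 5 (mod 10); 25^4 ≡ 5 (mod 10); 25^8 ≡ 5 (mod 10)
25^9 = 25^1 × 25^8 ≡ 5 (mod 10)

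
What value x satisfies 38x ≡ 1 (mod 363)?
86

gcd(38, 363) = 1, so the inverse exists.
Extended Euclidean algorithm on (363, 38):
363 = 9 × 38 + 21  ⟹  21 = (1)·363 + (-9)·38
38 = 1 × 21 + 17  ⟹  17 = (-1)·363 + (10)·38
21 = 1 × 17 + 4  ⟹  4 = (2)·363 + (-19)·38
17 = 4 × 4 + 1  ⟹  1 = (-9)·363 + (86)·38
So (86)·38 ≡ 1 (mod 363), i.e. 38^(-1) ≡ 86 (mod 363).
Check: 38 × 86 = 3268 ≡ 1 (mod 363)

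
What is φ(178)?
88

178 = 2 × 89
φ(n) = n × ∏(1 - 1/p) for each prime p dividing n
φ(178) = 178 × (1 - 1/2) × (1 - 1/89) = 88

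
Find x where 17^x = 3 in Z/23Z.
18

Baby-step giant-step with step n = ⌈√23⌉ = 5.
Baby steps 17^j mod 23 (j:value) for j=0..4: 0:1, 1:17, 2:13, 3:14, 4:8.
Giant-step multiplier: 17^(-5) ≡ 17^(22-5) = 17^17 ≡ 11 (mod 23).
Giant steps γ_i = 3·11^i mod 23: γ_0=3, γ_1=10, γ_2=18, γ_3=14 (in table at j=3).
x = i·n + j = 3·5 + 3 = 18.
Check: 17^18 ≡ 3 (mod 23).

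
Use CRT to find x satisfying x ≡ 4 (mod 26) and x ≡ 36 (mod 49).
134

Using Chinese Remainder Theorem:
M = 26 × 49 = 1274
M1 = 49, M2 = 26
y1 = 49^(-1) mod 26 = 17
y2 = 26^(-1) mod 49 = 17
x = (4×49×17 + 36×26×17) mod 1274 = 134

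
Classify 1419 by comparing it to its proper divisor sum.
deficient

Proper divisors of 1419: sum = 1 + 3 + 11 + 33 + 43 + 129 + 473 = 693
Since 693 < 1419, 1419 is deficient.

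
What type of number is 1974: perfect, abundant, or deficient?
abundant

Proper divisors of 1974: sum = 1 + 2 + 3 + 6 + 7 + 14 + 21 + 42 + 47 + 94 + 141 + 282 + 329 + 658 + 987 = 2634
Since 2634 > 1974, 1974 is abundant.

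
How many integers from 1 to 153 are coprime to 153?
96

153 = 3^2 × 17
φ(n) = n × ∏(1 - 1/p) for each prime p dividing n
φ(153) = 153 × (1 - 1/3) × (1 - 1/17) = 96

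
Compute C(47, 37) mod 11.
0

Using Lucas' theorem:
Write n=47 and k=37 in base 11:
n in base 11: [4, 3]
k in base 11: [3, 4]
C(47,37) mod 11 = ∏ C(n_i, k_i) mod 11
Digit binomials (mod 11): C(4,3) = 4; C(3,4) = 0 (k_i > n_i)
Product: 4 × 0 = 0 ≡ 0 (mod 11)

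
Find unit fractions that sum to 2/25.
1/13 + 1/325

Greedy algorithm:
2/25: ceiling(25/2) = 13, use 1/13
1/325: ceiling(325/1) = 325, use 1/325
Result: 2/25 = 1/13 + 1/325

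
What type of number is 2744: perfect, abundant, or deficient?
abundant

Proper divisors of 2744: sum = 1 + 2 + 4 + 7 + 8 + 14 + 28 + 49 + 56 + 98 + 196 + 343 + 392 + 686 + 1372 = 3256
Since 3256 > 2744, 2744 is abundant.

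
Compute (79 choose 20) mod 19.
12

Using Lucas' theorem:
Write n=79 and k=20 in base 19:
n in base 19: [4, 3]
k in base 19: [1, 1]
C(79,20) mod 19 = ∏ C(n_i, k_i) mod 19
Digit binomials (mod 19): C(4,1) = 4; C(3,1) = 3
Product: 4 × 3 = 12 ≡ 12 (mod 19)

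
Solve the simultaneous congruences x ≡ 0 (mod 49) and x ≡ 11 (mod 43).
441

Using Chinese Remainder Theorem:
M = 49 × 43 = 2107
M1 = 43, M2 = 49
y1 = 43^(-1) mod 49 = 8
y2 = 49^(-1) mod 43 = 36
x = (0×43×8 + 11×49×36) mod 2107 = 441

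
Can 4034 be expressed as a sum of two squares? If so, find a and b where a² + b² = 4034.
35² + 53² (a=35, b=53)

Factorization: 4034 = 2 × 2017
By Fermat: n is sum of two squares iff every prime p ≡ 3 (mod 4) appears to even power.
All primes ≡ 3 (mod 4) appear to even power.
Search a = 0, 1, 2, … for 4034 - a² a perfect square: first hit at a = 35: 4034 - 1225 = 2809 = 53².
4034 = 35² + 53² = 1225 + 2809 ✓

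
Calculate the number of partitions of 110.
607163746

p(n) counts ways to write n as a sum of positive integers (order ignored).
Euler's pentagonal recurrence: p(k) = p(k-1) + p(k-2) - p(k-5) - p(k-7) + p(k-12) + p(k-15) - ... (offsets j(3j∓1)/2, signs ++--, p(0)=1, p(<0)=0).
DP table for k = 0..109: p(0)=1, p(1)=1, p(2)=2, p(3)=3, p(4)=5, p(5)=7, p(6)=11, p(7)=15, p(8)=22, p(9)=30, p(10)=42, p(11)=56, p(12)=77, p(13)=101, p(14)=135, p(15)=176, p(16)=231, p(17)=297, p(18)=385, p(19)=490, p(20)=627, p(21)=792, p(22)=1002, p(23)=1255, p(24)=1575, p(25)=1958, p(26)=2436, p(27)=3010, p(28)=3718, p(29)=4565, p(30)=5604, p(31)=6842, p(32)=8349, p(33)=10143, p(34)=12310, p(35)=14883, p(36)=17977, p(37)=21637, p(38)=26015, p(39)=31185, p(40)=37338, p(41)=44583, p(42)=53174, p(43)=63261, p(44)=75175, p(45)=89134, p(46)=105558, p(47)=124754, p(48)=147273, p(49)=173525, p(50)=204226, p(51)=239943, p(52)=281589, p(53)=329931, p(54)=386155, p(55)=451276, p(56)=526823, p(57)=614154, p(58)=715220, p(59)=831820, p(60)=966467, p(61)=1121505, p(62)=1300156, p(63)=1505499, p(64)=1741630, p(65)=2012558, p(66)=2323520, p(67)=2679689, p(68)=3087735, p(69)=3554345, p(70)=4087968, p(71)=4697205, p(72)=5392783, p(73)=6185689, p(74)=7089500, p(75)=8118264, p(76)=9289091, p(77)=10619863, p(78)=12132164, p(79)=13848650, p(80)=15796476, p(81)=18004327, p(82)=20506255, p(83)=23338469, p(84)=26543660, p(85)=30167357, p(86)=34262962, p(87)=38887673, p(88)=44108109, p(89)=49995925, p(90)=56634173, p(91)=64112359, p(92)=72533807, p(93)=82010177, p(94)=92669720, p(95)=104651419, p(96)=118114304, p(97)=133230930, p(98)=150198136, p(99)=169229875, p(100)=190569292, p(101)=214481126, p(102)=241265379, p(103)=271248950, p(104)=304801365, p(105)=342325709, p(106)=384276336, p(107)=431149389, p(108)=483502844, p(109)=541946240.
Final step: p(110) = p(109) + p(108) - p(105) - p(103) + p(98) + p(95) - p(88) - p(84) + p(75) + p(70) - p(59) - p(53) + p(40) + p(33) - p(18) - p(10)
= 541946240 + 483502844 - 342325709 - 271248950 + 150198136 + 104651419 - 44108109 - 26543660 + 8118264 + 4087968 - 831820 - 329931 + 37338 + 10143 - 385 - 42
= 607163746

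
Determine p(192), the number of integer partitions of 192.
1987276856363

p(n) counts ways to write n as a sum of positive integers (order ignored).
Euler's pentagonal recurrence: p(k) = p(k-1) + p(k-2) - p(k-5) - p(k-7) + p(k-12) + p(k-15) - ... (offsets j(3j∓1)/2, signs ++--, p(0)=1, p(<0)=0).
DP table for k = 0..191: p(0)=1, p(1)=1, p(2)=2, p(3)=3, p(4)=5, p(5)=7, p(6)=11, p(7)=15, p(8)=22, p(9)=30, p(10)=42, p(11)=56, p(12)=77, p(13)=101, p(14)=135, p(15)=176, p(16)=231, p(17)=297, p(18)=385, p(19)=490, p(20)=627, p(21)=792, p(22)=1002, p(23)=1255, p(24)=1575, p(25)=1958, p(26)=2436, p(27)=3010, p(28)=3718, p(29)=4565, p(30)=5604, p(31)=6842, p(32)=8349, p(33)=10143, p(34)=12310, p(35)=14883, p(36)=17977, p(37)=21637, p(38)=26015, p(39)=31185, p(40)=37338, p(41)=44583, p(42)=53174, p(43)=63261, p(44)=75175, p(45)=89134, p(46)=105558, p(47)=124754, p(48)=147273, p(49)=173525, p(50)=204226, p(51)=239943, p(52)=281589, p(53)=329931, p(54)=386155, p(55)=451276, p(56)=526823, p(57)=614154, p(58)=715220, p(59)=831820, p(60)=966467, p(61)=1121505, p(62)=1300156, p(63)=1505499, p(64)=1741630, p(65)=2012558, p(66)=2323520, p(67)=2679689, p(68)=3087735, p(69)=3554345, p(70)=4087968, p(71)=4697205, p(72)=5392783, p(73)=6185689, p(74)=7089500, p(75)=8118264, p(76)=9289091, p(77)=10619863, p(78)=12132164, p(79)=13848650, p(80)=15796476, p(81)=18004327, p(82)=20506255, p(83)=23338469, p(84)=26543660, p(85)=30167357, p(86)=34262962, p(87)=38887673, p(88)=44108109, p(89)=49995925, p(90)=56634173, p(91)=64112359, p(92)=72533807, p(93)=82010177, p(94)=92669720, p(95)=104651419, p(96)=118114304, p(97)=133230930, p(98)=150198136, p(99)=169229875, p(100)=190569292, p(101)=214481126, p(102)=241265379, p(103)=271248950, p(104)=304801365, p(105)=342325709, p(106)=384276336, p(107)=431149389, p(108)=483502844, p(109)=541946240, p(110)=607163746, p(111)=679903203, p(112)=761002156, p(113)=851376628, p(114)=952050665, p(115)=1064144451, p(116)=1188908248, p(117)=1327710076, p(118)=1482074143, p(119)=1653668665, p(120)=1844349560, p(121)=2056148051, p(122)=2291320912, p(123)=2552338241, p(124)=2841940500, p(125)=3163127352, p(126)=3519222692, p(127)=3913864295, p(128)=4351078600, p(129)=4835271870, p(130)=5371315400, p(131)=5964539504, p(132)=6620830889, p(133)=7346629512, p(134)=8149040695, p(135)=9035836076, p(136)=10015581680, p(137)=11097645016, p(138)=12292341831, p(139)=13610949895, p(140)=15065878135, p(141)=16670689208, p(142)=18440293320, p(143)=20390982757, p(144)=22540654445, p(145)=24908858009, p(146)=27517052599, p(147)=30388671978, p(148)=33549419497, p(149)=37027355200, p(150)=40853235313, p(151)=45060624582, p(152)=49686288421, p(153)=54770336324, p(154)=60356673280, p(155)=66493182097, p(156)=73232243759, p(157)=80630964769, p(158)=88751778802, p(159)=97662728555, p(160)=107438159466, p(161)=118159068427, p(162)=129913904637, p(163)=142798995930, p(164)=156919475295, p(165)=172389800255, p(166)=189334822579, p(167)=207890420102, p(168)=228204732751, p(169)=250438925115, p(170)=274768617130, p(171)=301384802048, p(172)=330495499613, p(173)=362326859895, p(174)=397125074750, p(175)=435157697830, p(176)=476715857290, p(177)=522115831195, p(178)=571701605655, p(179)=625846753120, p(180)=684957390936, p(181)=749474411781, p(182)=819876908323, p(183)=896684817527, p(184)=980462880430, p(185)=1071823774337, p(186)=1171432692373, p(187)=1280011042268, p(188)=1398341745571, p(189)=1527273599625, p(190)=1667727404093, p(191)=1820701100652.
Final step: p(192) = p(191) + p(190) - p(187) - p(185) + p(180) + p(177) - p(170) - p(166) + p(157) + p(152) - p(141) - p(135) + p(122) + p(115) - p(100) - p(92) + p(75) + p(66) - p(47) - p(37) + p(16) + p(5)
= 1820701100652 + 1667727404093 - 1280011042268 - 1071823774337 + 684957390936 + 522115831195 - 274768617130 - 189334822579 + 80630964769 + 49686288421 - 16670689208 - 9035836076 + 2291320912 + 1064144451 - 190569292 - 72533807 + 8118264 + 2323520 - 124754 - 21637 + 231 + 7
= 1987276856363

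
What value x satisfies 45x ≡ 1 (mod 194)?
69

gcd(45, 194) = 1, so the inverse exists.
Extended Euclidean algorithm on (194, 45):
194 = 4 × 45 + 14  ⟹  14 = (1)·194 + (-4)·45
45 = 3 × 14 + 3  ⟹  3 = (-3)·194 + (13)·45
14 = 4 × 3 + 2  ⟹  2 = (13)·194 + (-56)·45
3 = 1 × 2 + 1  ⟹  1 = (-16)·194 + (69)·45
So (69)·45 ≡ 1 (mod 194), i.e. 45^(-1) ≡ 69 (mod 194).
Check: 45 × 69 = 3105 ≡ 1 (mod 194)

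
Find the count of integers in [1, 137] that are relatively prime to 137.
136

137 = 137
φ(n) = n × ∏(1 - 1/p) for each prime p dividing n
φ(137) = 137 × (1 - 1/137) = 136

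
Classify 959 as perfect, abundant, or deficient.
deficient

Proper divisors of 959: sum = 1 + 7 + 137 = 145
Since 145 < 959, 959 is deficient.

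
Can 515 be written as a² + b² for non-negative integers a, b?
Not possible

Factorization: 515 = 5 × 103
By Fermat: n is sum of two squares iff every prime p ≡ 3 (mod 4) appears to even power.
Prime(s) ≡ 3 (mod 4) with odd exponent: [(103, 1)]
Therefore 515 cannot be expressed as a² + b².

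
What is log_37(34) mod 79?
67

Baby-step giant-step with step n = ⌈√79⌉ = 9.
Baby steps 37^j mod 79 (j:value) for j=0..8: 0:1, 1:37, 2:26, 3:14, 4:44, 5:48, 6:38, 7:63, 8:40.
Giant-step multiplier: 37^(-9) ≡ 37^(78-9) = 37^69 ≡ 15 (mod 79).
Giant steps γ_i = 34·15^i mod 79: γ_0=34, γ_1=36, γ_2=66, γ_3=42, γ_4=77, γ_5=49, γ_6=24, γ_7=44 (in table at j=4).
x = i·n + j = 7·9 + 4 = 67.
Check: 37^67 ≡ 34 (mod 79).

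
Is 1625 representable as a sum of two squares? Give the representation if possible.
5² + 40² (a=5, b=40)

Factorization: 1625 = 5^3 × 13
By Fermat: n is sum of two squares iff every prime p ≡ 3 (mod 4) appears to even power.
All primes ≡ 3 (mod 4) appear to even power.
Search a = 0, 1, 2, … for 1625 - a² a perfect square: first hit at a = 5: 1625 - 25 = 1600 = 40².
1625 = 5² + 40² = 25 + 1600 ✓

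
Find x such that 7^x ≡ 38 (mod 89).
43

Baby-step giant-step with step n = ⌈√89⌉ = 10.
Baby steps 7^j mod 89 (j:value) for j=0..9: 0:1, 1:7, 2:49, 3:76, 4:87, 5:75, 6:80, 7:26, 8:4, 9:28.
Giant-step multiplier: 7^(-10) ≡ 7^(88-10) = 7^78 ≡ 5 (mod 89).
Giant steps γ_i = 38·5^i mod 89: γ_0=38, γ_1=12, γ_2=60, γ_3=33, γ_4=76 (in table at j=3).
x = i·n + j = 4·10 + 3 = 43.
Check: 7^43 ≡ 38 (mod 89).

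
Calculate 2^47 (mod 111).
50

Repeated squaring. Binary of 47 = 101111.
2^1 ≡ 2 (mod 111); 2^2 ≡ 4 (mod 111); 2^4 ≡ 16 (mod 111); 2^8 ≡ 34 (mod 111); 2^16 ≡ 46 (mod 111); 2^32 ≡ 7 (mod 111)
2^47 = 2^1 × 2^2 × 2^4 × 2^8 × 2^32 ≡ 50 (mod 111)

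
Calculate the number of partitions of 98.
150198136

p(n) counts ways to write n as a sum of positive integers (order ignored).
Euler's pentagonal recurrence: p(k) = p(k-1) + p(k-2) - p(k-5) - p(k-7) + p(k-12) + p(k-15) - ... (offsets j(3j∓1)/2, signs ++--, p(0)=1, p(<0)=0).
DP table for k = 0..97: p(0)=1, p(1)=1, p(2)=2, p(3)=3, p(4)=5, p(5)=7, p(6)=11, p(7)=15, p(8)=22, p(9)=30, p(10)=42, p(11)=56, p(12)=77, p(13)=101, p(14)=135, p(15)=176, p(16)=231, p(17)=297, p(18)=385, p(19)=490, p(20)=627, p(21)=792, p(22)=1002, p(23)=1255, p(24)=1575, p(25)=1958, p(26)=2436, p(27)=3010, p(28)=3718, p(29)=4565, p(30)=5604, p(31)=6842, p(32)=8349, p(33)=10143, p(34)=12310, p(35)=14883, p(36)=17977, p(37)=21637, p(38)=26015, p(39)=31185, p(40)=37338, p(41)=44583, p(42)=53174, p(43)=63261, p(44)=75175, p(45)=89134, p(46)=105558, p(47)=124754, p(48)=147273, p(49)=173525, p(50)=204226, p(51)=239943, p(52)=281589, p(53)=329931, p(54)=386155, p(55)=451276, p(56)=526823, p(57)=614154, p(58)=715220, p(59)=831820, p(60)=966467, p(61)=1121505, p(62)=1300156, p(63)=1505499, p(64)=1741630, p(65)=2012558, p(66)=2323520, p(67)=2679689, p(68)=3087735, p(69)=3554345, p(70)=4087968, p(71)=4697205, p(72)=5392783, p(73)=6185689, p(74)=7089500, p(75)=8118264, p(76)=9289091, p(77)=10619863, p(78)=12132164, p(79)=13848650, p(80)=15796476, p(81)=18004327, p(82)=20506255, p(83)=23338469, p(84)=26543660, p(85)=30167357, p(86)=34262962, p(87)=38887673, p(88)=44108109, p(89)=49995925, p(90)=56634173, p(91)=64112359, p(92)=72533807, p(93)=82010177, p(94)=92669720, p(95)=104651419, p(96)=118114304, p(97)=133230930.
Final step: p(98) = p(97) + p(96) - p(93) - p(91) + p(86) + p(83) - p(76) - p(72) + p(63) + p(58) - p(47) - p(41) + p(28) + p(21) - p(6)
= 133230930 + 118114304 - 82010177 - 64112359 + 34262962 + 23338469 - 9289091 - 5392783 + 1505499 + 715220 - 124754 - 44583 + 3718 + 792 - 11
= 150198136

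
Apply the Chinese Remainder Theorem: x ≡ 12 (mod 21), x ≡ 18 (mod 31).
390

Using Chinese Remainder Theorem:
M = 21 × 31 = 651
M1 = 31, M2 = 21
y1 = 31^(-1) mod 21 = 19
y2 = 21^(-1) mod 31 = 3
x = (12×31×19 + 18×21×3) mod 651 = 390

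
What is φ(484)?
220

484 = 2^2 × 11^2
φ(n) = n × ∏(1 - 1/p) for each prime p dividing n
φ(484) = 484 × (1 - 1/2) × (1 - 1/11) = 220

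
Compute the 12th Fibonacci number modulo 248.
144

Matrix identity: Q^n = [[F_(n+1), F_n], [F_n, F_(n-1)]] with Q = [[1,1],[1,0]].
n = 12 = 1100₂. Square-and-multiply, entries mod 248:
Q^1 = [[1,1],[1,0]]
Q^3 = (Q^1)²·Q = [[3,2],[2,1]]
Q^6 = (Q^3)² = [[13,8],[8,5]]
Q^12 = (Q^6)² = [[233,144],[144,89]]
F_12 mod 248 = Q^12[0][1] = 144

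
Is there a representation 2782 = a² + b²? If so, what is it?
Not possible

Factorization: 2782 = 2 × 13 × 107
By Fermat: n is sum of two squares iff every prime p ≡ 3 (mod 4) appears to even power.
Prime(s) ≡ 3 (mod 4) with odd exponent: [(107, 1)]
Therefore 2782 cannot be expressed as a² + b².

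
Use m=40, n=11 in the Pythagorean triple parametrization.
(1479, 880, 1721)

Euclid's formula: a = m² - n², b = 2mn, c = m² + n²
m = 40, n = 11
a = 40² - 11² = 1600 - 121 = 1479
b = 2 × 40 × 11 = 880
c = 40² + 11² = 1600 + 121 = 1721
Verification: 1479² + 880² = 2187441 + 774400 = 2961841 = 1721² ✓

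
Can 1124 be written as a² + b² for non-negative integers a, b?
10² + 32² (a=10, b=32)

Factorization: 1124 = 2^2 × 281
By Fermat: n is sum of two squares iff every prime p ≡ 3 (mod 4) appears to even power.
All primes ≡ 3 (mod 4) appear to even power.
Search a = 0, 1, 2, … for 1124 - a² a perfect square: first hit at a = 10: 1124 - 100 = 1024 = 32².
1124 = 10² + 32² = 100 + 1024 ✓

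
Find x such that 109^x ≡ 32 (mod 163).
101

Baby-step giant-step with step n = ⌈√163⌉ = 13.
Baby steps 109^j mod 163 (j:value) for j=0..12: 0:1, 1:109, 2:145, 3:157, 4:161, 5:108, 6:36, 7:12, 8:4, 9:110, 10:91, 11:139, 12:155.
Giant-step multiplier: 109^(-13) ≡ 109^(162-13) = 109^149 ≡ 20 (mod 163).
Giant steps γ_i = 32·20^i mod 163: γ_0=32, γ_1=151, γ_2=86, γ_3=90, γ_4=7, γ_5=140, γ_6=29, γ_7=91 (in table at j=10).
x = i·n + j = 7·13 + 10 = 101.
Check: 109^101 ≡ 32 (mod 163).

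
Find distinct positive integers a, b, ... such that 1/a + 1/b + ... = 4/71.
1/18 + 1/1278

Greedy algorithm:
4/71: ceiling(71/4) = 18, use 1/18
1/1278: ceiling(1278/1) = 1278, use 1/1278
Result: 4/71 = 1/18 + 1/1278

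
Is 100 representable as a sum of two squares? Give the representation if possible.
0² + 10² (a=0, b=10)

Factorization: 100 = 2^2 × 5^2
By Fermat: n is sum of two squares iff every prime p ≡ 3 (mod 4) appears to even power.
All primes ≡ 3 (mod 4) appear to even power.
Search a = 0, 1, 2, … for 100 - a² a perfect square: first hit at a = 0: 100 - 0 = 100 = 10².
100 = 0² + 10² = 0 + 100 ✓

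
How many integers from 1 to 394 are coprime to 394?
196

394 = 2 × 197
φ(n) = n × ∏(1 - 1/p) for each prime p dividing n
φ(394) = 394 × (1 - 1/2) × (1 - 1/197) = 196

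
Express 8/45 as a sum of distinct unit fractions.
1/6 + 1/90

Greedy algorithm:
8/45: ceiling(45/8) = 6, use 1/6
1/90: ceiling(90/1) = 90, use 1/90
Result: 8/45 = 1/6 + 1/90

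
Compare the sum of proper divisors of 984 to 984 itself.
abundant

Proper divisors of 984: sum = 1 + 2 + 3 + 4 + 6 + 8 + 12 + 24 + 41 + 82 + 123 + 164 + 246 + 328 + 492 = 1536
Since 1536 > 984, 984 is abundant.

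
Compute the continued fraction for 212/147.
[1; 2, 3, 1, 4, 1, 2]

Euclidean algorithm steps:
212 = 1 × 147 + 65
147 = 2 × 65 + 17
65 = 3 × 17 + 14
17 = 1 × 14 + 3
14 = 4 × 3 + 2
3 = 1 × 2 + 1
2 = 2 × 1 + 0
Continued fraction: [1; 2, 3, 1, 4, 1, 2]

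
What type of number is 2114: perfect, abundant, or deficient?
deficient

Proper divisors of 2114: sum = 1 + 2 + 7 + 14 + 151 + 302 + 1057 = 1534
Since 1534 < 2114, 2114 is deficient.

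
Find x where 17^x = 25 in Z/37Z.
22

Baby-step giant-step with step n = ⌈√37⌉ = 7.
Baby steps 17^j mod 37 (j:value) for j=0..6: 0:1, 1:17, 2:30, 3:29, 4:12, 5:19, 6:27.
Giant-step multiplier: 17^(-7) ≡ 17^(36-7) = 17^29 ≡ 5 (mod 37).
Giant steps γ_i = 25·5^i mod 37: γ_0=25, γ_1=14, γ_2=33, γ_3=17 (in table at j=1).
x = i·n + j = 3·7 + 1 = 22.
Check: 17^22 ≡ 25 (mod 37).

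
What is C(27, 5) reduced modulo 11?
1

Using Lucas' theorem:
Write n=27 and k=5 in base 11:
n in base 11: [2, 5]
k in base 11: [0, 5]
C(27,5) mod 11 = ∏ C(n_i, k_i) mod 11
Digit binomials (mod 11): C(2,0) = 1; C(5,5) = 1
Product: 1 × 1 = 1 ≡ 1 (mod 11)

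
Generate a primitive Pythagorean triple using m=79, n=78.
(157, 12324, 12325)

Euclid's formula: a = m² - n², b = 2mn, c = m² + n²
m = 79, n = 78
a = 79² - 78² = 6241 - 6084 = 157
b = 2 × 79 × 78 = 12324
c = 79² + 78² = 6241 + 6084 = 12325
Verification: 157² + 12324² = 24649 + 151880976 = 151905625 = 12325² ✓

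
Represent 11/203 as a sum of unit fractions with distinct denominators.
1/19 + 1/643 + 1/2480051

Greedy algorithm:
11/203: ceiling(203/11) = 19, use 1/19
6/3857: ceiling(3857/6) = 643, use 1/643
1/2480051: ceiling(2480051/1) = 2480051, use 1/2480051
Result: 11/203 = 1/19 + 1/643 + 1/2480051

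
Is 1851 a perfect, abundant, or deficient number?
deficient

Proper divisors of 1851: sum = 1 + 3 + 617 = 621
Since 621 < 1851, 1851 is deficient.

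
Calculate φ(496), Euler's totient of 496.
240

496 = 2^4 × 31
φ(n) = n × ∏(1 - 1/p) for each prime p dividing n
φ(496) = 496 × (1 - 1/2) × (1 - 1/31) = 240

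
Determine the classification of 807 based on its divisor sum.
deficient

Proper divisors of 807: sum = 1 + 3 + 269 = 273
Since 273 < 807, 807 is deficient.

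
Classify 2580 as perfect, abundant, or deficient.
abundant

Proper divisors of 2580: sum = 1 + 2 + 3 + 4 + 5 + 6 + 10 + 12 + ... + 516 + 645 + 860 + 1290 (23 divisors) = 4812
Since 4812 > 2580, 2580 is abundant.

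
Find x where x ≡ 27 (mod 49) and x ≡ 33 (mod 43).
76

Using Chinese Remainder Theorem:
M = 49 × 43 = 2107
M1 = 43, M2 = 49
y1 = 43^(-1) mod 49 = 8
y2 = 49^(-1) mod 43 = 36
x = (27×43×8 + 33×49×36) mod 2107 = 76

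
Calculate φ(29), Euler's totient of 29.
28

29 = 29
φ(n) = n × ∏(1 - 1/p) for each prime p dividing n
φ(29) = 29 × (1 - 1/29) = 28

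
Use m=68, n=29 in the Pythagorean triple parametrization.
(3783, 3944, 5465)

Euclid's formula: a = m² - n², b = 2mn, c = m² + n²
m = 68, n = 29
a = 68² - 29² = 4624 - 841 = 3783
b = 2 × 68 × 29 = 3944
c = 68² + 29² = 4624 + 841 = 5465
Verification: 3783² + 3944² = 14311089 + 15555136 = 29866225 = 5465² ✓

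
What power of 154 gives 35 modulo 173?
150

Baby-step giant-step with step n = ⌈√173⌉ = 14.
Baby steps 154^j mod 173 (j:value) for j=0..13: 0:1, 1:154, 2:15, 3:61, 4:52, 5:50, 6:88, 7:58, 8:109, 9:5, 10:78, 11:75, 12:132, 13:87.
Giant-step multiplier: 154^(-14) ≡ 154^(172-14) = 154^158 ≡ 9 (mod 173).
Giant steps γ_i = 35·9^i mod 173: γ_0=35, γ_1=142, γ_2=67, γ_3=84, γ_4=64, γ_5=57, γ_6=167, γ_7=119, γ_8=33, γ_9=124, γ_10=78 (in table at j=10).
x = i·n + j = 10·14 + 10 = 150.
Check: 154^150 ≡ 35 (mod 173).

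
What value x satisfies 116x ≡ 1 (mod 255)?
11

gcd(116, 255) = 1, so the inverse exists.
Extended Euclidean algorithm on (255, 116):
255 = 2 × 116 + 23  ⟹  23 = (1)·255 + (-2)·116
116 = 5 × 23 + 1  ⟹  1 = (-5)·255 + (11)·116
So (11)·116 ≡ 1 (mod 255), i.e. 116^(-1) ≡ 11 (mod 255).
Check: 116 × 11 = 1276 ≡ 1 (mod 255)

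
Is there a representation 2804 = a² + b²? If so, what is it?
10² + 52² (a=10, b=52)

Factorization: 2804 = 2^2 × 701
By Fermat: n is sum of two squares iff every prime p ≡ 3 (mod 4) appears to even power.
All primes ≡ 3 (mod 4) appear to even power.
Search a = 0, 1, 2, … for 2804 - a² a perfect square: first hit at a = 10: 2804 - 100 = 2704 = 52².
2804 = 10² + 52² = 100 + 2704 ✓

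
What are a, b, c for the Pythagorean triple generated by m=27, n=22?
(245, 1188, 1213)

Euclid's formula: a = m² - n², b = 2mn, c = m² + n²
m = 27, n = 22
a = 27² - 22² = 729 - 484 = 245
b = 2 × 27 × 22 = 1188
c = 27² + 22² = 729 + 484 = 1213
Verification: 245² + 1188² = 60025 + 1411344 = 1471369 = 1213² ✓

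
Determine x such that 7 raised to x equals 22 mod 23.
11

Baby-step giant-step with step n = ⌈√23⌉ = 5.
Baby steps 7^j mod 23 (j:value) for j=0..4: 0:1, 1:7, 2:3, 3:21, 4:9.
Giant-step multiplier: 7^(-5) ≡ 7^(22-5) = 7^17 ≡ 19 (mod 23).
Giant steps γ_i = 22·19^i mod 23: γ_0=22, γ_1=4, γ_2=7 (in table at j=1).
x = i·n + j = 2·5 + 1 = 11.
Check: 7^11 ≡ 22 (mod 23).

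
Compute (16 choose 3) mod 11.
10

Using Lucas' theorem:
Write n=16 and k=3 in base 11:
n in base 11: [1, 5]
k in base 11: [0, 3]
C(16,3) mod 11 = ∏ C(n_i, k_i) mod 11
Digit binomials (mod 11): C(1,0) = 1; C(5,3) = 10
Product: 1 × 10 = 10 ≡ 10 (mod 11)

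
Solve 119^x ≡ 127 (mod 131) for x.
123

Baby-step giant-step with step n = ⌈√131⌉ = 12.
Baby steps 119^j mod 131 (j:value) for j=0..11: 0:1, 1:119, 2:13, 3:106, 4:38, 5:68, 6:101, 7:98, 8:3, 9:95, 10:39, 11:56.
Giant-step multiplier: 119^(-12) ≡ 119^(130-12) = 119^118 ≡ 77 (mod 131).
Giant steps γ_i = 127·77^i mod 131: γ_0=127, γ_1=85, γ_2=126, γ_3=8, γ_4=92, γ_5=10, γ_6=115, γ_7=78, γ_8=111, γ_9=32, γ_10=106 (in table at j=3).
x = i·n + j = 10·12 + 3 = 123.
Check: 119^123 ≡ 127 (mod 131).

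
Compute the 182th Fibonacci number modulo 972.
809

Matrix identity: Q^n = [[F_(n+1), F_n], [F_n, F_(n-1)]] with Q = [[1,1],[1,0]].
n = 182 = 10110110₂. Square-and-multiply, entries mod 972:
Q^1 = [[1,1],[1,0]]
Q^2 = (Q^1)² = [[2,1],[1,1]]
Q^5 = (Q^2)²·Q = [[8,5],[5,3]]
Q^11 = (Q^5)²·Q = [[144,89],[89,55]]
Q^22 = (Q^11)² = [[469,215],[215,254]]
Q^45 = (Q^22)²·Q = [[755,830],[830,897]]
Q^91 = (Q^45)²·Q = [[825,185],[185,640]]
Q^182 = (Q^91)² = [[430,809],[809,593]]
F_182 mod 972 = Q^182[0][1] = 809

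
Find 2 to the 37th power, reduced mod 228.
116

Repeated squaring. Binary of 37 = 100101.
2^1 ≡ 2 (mod 228); 2^2 ≡ 4 (mod 228); 2^4 ≡ 16 (mod 228); 2^8 ≡ 28 (mod 228); 2^16 ≡ 100 (mod 228); 2^32 ≡ 196 (mod 228)
2^37 = 2^1 × 2^4 × 2^32 ≡ 116 (mod 228)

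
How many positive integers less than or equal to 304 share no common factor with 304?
144

304 = 2^4 × 19
φ(n) = n × ∏(1 - 1/p) for each prime p dividing n
φ(304) = 304 × (1 - 1/2) × (1 - 1/19) = 144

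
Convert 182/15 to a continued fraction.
[12; 7, 2]

Euclidean algorithm steps:
182 = 12 × 15 + 2
15 = 7 × 2 + 1
2 = 2 × 1 + 0
Continued fraction: [12; 7, 2]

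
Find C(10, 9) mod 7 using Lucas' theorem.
3

Using Lucas' theorem:
Write n=10 and k=9 in base 7:
n in base 7: [1, 3]
k in base 7: [1, 2]
C(10,9) mod 7 = ∏ C(n_i, k_i) mod 7
Digit binomials (mod 7): C(1,1) = 1; C(3,2) = 3
Product: 1 × 3 = 3 ≡ 3 (mod 7)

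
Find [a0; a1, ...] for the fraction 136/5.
[27; 5]

Euclidean algorithm steps:
136 = 27 × 5 + 1
5 = 5 × 1 + 0
Continued fraction: [27; 5]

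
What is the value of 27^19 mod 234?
27

Repeated squaring. Binary of 19 = 10011.
27^1 ≡ 27 (mod 234); 27^2 ≡ 27 (mod 234); 27^4 ≡ 27 (mod 234); 27^8 ≡ 27 (mod 234); 27^16 ≡ 27 (mod 234)
27^19 = 27^1 × 27^2 × 27^16 ≡ 27 (mod 234)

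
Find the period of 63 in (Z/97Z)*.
32

97 is prime, so ord(63) divides φ(97) = 96.
Divisors of 96: 1, 2, 3, 4, 6, 8, 12, 16, 24, 32, 48, 96.
Repeated squaring: 63^1 ≡ 63, 63^2 ≡ 89, 63^4 ≡ 64, 63^8 ≡ 22, 63^16 ≡ 96, 63^32 ≡ 1, 63^64 ≡ 1 (mod 97).
Test 63^d mod 97 for each divisor d in increasing order:
63^1 ≡ 63
63^2 ≡ 89
63^3 = 63^2·63^1 ≡ 78
63^4 ≡ 64
63^6 = 63^4·63^2 ≡ 70
63^8 ≡ 22
63^12 = 63^8·63^4 ≡ 50
63^16 ≡ 96
63^24 = 63^16·63^8 ≡ 75
63^32 ≡ 1  ← first divisor giving 1
The order is 32.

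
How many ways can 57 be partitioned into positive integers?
614154

p(n) counts ways to write n as a sum of positive integers (order ignored).
Euler's pentagonal recurrence: p(k) = p(k-1) + p(k-2) - p(k-5) - p(k-7) + p(k-12) + p(k-15) - ... (offsets j(3j∓1)/2, signs ++--, p(0)=1, p(<0)=0).
DP table for k = 0..56: p(0)=1, p(1)=1, p(2)=2, p(3)=3, p(4)=5, p(5)=7, p(6)=11, p(7)=15, p(8)=22, p(9)=30, p(10)=42, p(11)=56, p(12)=77, p(13)=101, p(14)=135, p(15)=176, p(16)=231, p(17)=297, p(18)=385, p(19)=490, p(20)=627, p(21)=792, p(22)=1002, p(23)=1255, p(24)=1575, p(25)=1958, p(26)=2436, p(27)=3010, p(28)=3718, p(29)=4565, p(30)=5604, p(31)=6842, p(32)=8349, p(33)=10143, p(34)=12310, p(35)=14883, p(36)=17977, p(37)=21637, p(38)=26015, p(39)=31185, p(40)=37338, p(41)=44583, p(42)=53174, p(43)=63261, p(44)=75175, p(45)=89134, p(46)=105558, p(47)=124754, p(48)=147273, p(49)=173525, p(50)=204226, p(51)=239943, p(52)=281589, p(53)=329931, p(54)=386155, p(55)=451276, p(56)=526823.
Final step: p(57) = p(56) + p(55) - p(52) - p(50) + p(45) + p(42) - p(35) - p(31) + p(22) + p(17) - p(6) - p(0)
= 526823 + 451276 - 281589 - 204226 + 89134 + 53174 - 14883 - 6842 + 1002 + 297 - 11 - 1
= 614154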